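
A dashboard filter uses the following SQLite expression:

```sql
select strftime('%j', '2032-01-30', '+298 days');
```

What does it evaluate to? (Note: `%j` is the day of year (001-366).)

328

First apply '+298 days': 2032-01-30 → 2032-11-23.
Day-of-year for 2032-11-23: days since 2032-01-01 inclusive = 328, zero-padded to 328.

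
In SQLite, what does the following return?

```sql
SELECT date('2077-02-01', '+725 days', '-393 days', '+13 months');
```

Applying '+725 days' to 2077-02-01: counting 725 days forward gives 2079-01-27.
Applying '-393 days' to 2079-01-27: counting 393 days back gives 2077-12-30.
Adding +13 months to 2077-12-30 gives 2079-01-30.

2079-01-30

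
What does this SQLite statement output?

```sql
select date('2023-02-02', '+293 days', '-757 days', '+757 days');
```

Applying '+293 days' to 2023-02-02: counting 293 days forward gives 2023-11-22.
Applying '-757 days' to 2023-11-22: counting 757 days back gives 2021-10-26.
Applying '+757 days' to 2021-10-26: counting 757 days forward gives 2023-11-22.

2023-11-22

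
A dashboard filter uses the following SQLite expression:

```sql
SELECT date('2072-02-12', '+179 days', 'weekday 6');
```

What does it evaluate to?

Applying '+179 days' to 2072-02-12: counting 179 days forward gives 2072-08-09.
`weekday 6` advances to the next Saturday; 2072-08-09 is a Tuesday, so it moves forward to 2072-08-13.

2072-08-13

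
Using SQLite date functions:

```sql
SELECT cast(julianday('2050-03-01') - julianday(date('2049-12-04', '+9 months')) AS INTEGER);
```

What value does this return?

-187

Adding +9 months to 2049-12-04 gives 2050-09-04.
30 days remain in March 2050 after the 1st (31 − 1).
April 2050: 30 days.
May 2050: 31 days.
June 2050: 30 days.
July 2050: 31 days.
August 2050: 31 days.
Then 4 days into September 2050.
Total: 30 + 30 + 31 + 30 + 31 + 31 + 4 = 187.
The subtraction is earlier − later, so the result is −187 → -187.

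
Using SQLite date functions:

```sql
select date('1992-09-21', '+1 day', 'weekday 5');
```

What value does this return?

1992-09-25

Advancing 1 more day within September lands on 1992-09-22.
`weekday 5` advances to the next Friday; 1992-09-22 is a Tuesday, so it moves forward to 1992-09-25.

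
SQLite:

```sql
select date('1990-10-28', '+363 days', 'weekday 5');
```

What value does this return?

Applying '+363 days' to 1990-10-28: counting 363 days forward gives 1991-10-26.
`weekday 5` advances to the next Friday; 1991-10-26 is a Saturday, so it moves forward to 1991-11-01.

1991-11-01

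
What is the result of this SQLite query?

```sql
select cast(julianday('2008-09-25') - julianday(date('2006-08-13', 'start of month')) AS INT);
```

`start of month` rewinds 2006-08-13 to 2006-08-01.
30 days remain in August 2006 after the 1st (31 − 1).
Full months from September 2006 through August 2008 contribute their day counts.
Then 25 days into September 2008.
Total: 30 + 30 + 31 + 30 + 31 + 31 + 28 + 31 + 30 + 31 + 30 + 31 + 31 + 30 + 31 + 30 + 31 + 31 + 29 + 31 + 30 + 31 + 30 + 31 + 31 + 25 = 786.

786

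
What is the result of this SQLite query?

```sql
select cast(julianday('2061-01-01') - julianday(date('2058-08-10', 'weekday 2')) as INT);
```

`weekday 2` advances to the next Tuesday; 2058-08-10 is a Saturday, so it moves forward to 2058-08-13.
18 days remain in August 2058 after the 13th (31 − 13).
Full months from September 2058 through December 2060 contribute their day counts.
Then 1 day into January 2061.
Total: 18 + 30 + 31 + 30 + 31 + 31 + 28 + 31 + 30 + 31 + 30 + 31 + 31 + 30 + 31 + 30 + 31 + 31 + 29 + 31 + 30 + 31 + 30 + 31 + 31 + 30 + 31 + 30 + 31 + 1 = 872.

872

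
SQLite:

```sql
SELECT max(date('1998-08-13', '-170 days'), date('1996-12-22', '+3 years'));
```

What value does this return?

1999-12-22

date('1998-08-13', '-170 days') → 1998-02-24.
date('1996-12-22', '+3 years') → 1999-12-22.
Later of the two is 1999-12-22.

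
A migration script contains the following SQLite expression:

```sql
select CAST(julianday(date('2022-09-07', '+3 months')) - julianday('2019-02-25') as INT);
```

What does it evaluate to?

Adding +3 months to 2022-09-07 gives 2022-12-07.
3 days remain in February 2019 after the 25th (28 − 25).
Full months from March 2019 through November 2022 contribute their day counts.
Then 7 days into December 2022.
Total: 3 + 31 + 30 + 31 + 30 + 31 + 31 + 30 + 31 + 30 + 31 + 31 + 29 + 31 + 30 + 31 + 30 + 31 + 31 + 30 + 31 + 30 + 31 + 31 + 28 + 31 + 30 + 31 + 30 + 31 + 31 + 30 + 31 + 30 + 31 + 31 + 28 + 31 + 30 + 31 + 30 + 31 + 31 + 30 + 31 + 30 + 7 = 1381.

1381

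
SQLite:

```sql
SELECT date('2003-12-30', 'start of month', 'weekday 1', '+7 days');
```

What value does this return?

`start of month` rewinds 2003-12-30 to 2003-12-01.
`weekday 1` advances to the next Monday; 2003-12-01 is already a Monday, so it stays at 2003-12-01.
Advancing 7 more days within December lands on 2003-12-08.

2003-12-08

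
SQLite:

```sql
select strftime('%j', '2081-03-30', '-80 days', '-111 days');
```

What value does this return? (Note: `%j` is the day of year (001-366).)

First apply '-80 days', '-111 days': 2081-03-30 → 2080-09-20.
Day-of-year for 2080-09-20: days since 2080-01-01 inclusive = 264, zero-padded to 264.

264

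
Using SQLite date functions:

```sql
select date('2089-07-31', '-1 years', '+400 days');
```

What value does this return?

2089-09-04

Adding -1 year to 2089-07-31 gives 2088-07-31.
Applying '+400 days' to 2088-07-31: counting 400 days forward gives 2089-09-04.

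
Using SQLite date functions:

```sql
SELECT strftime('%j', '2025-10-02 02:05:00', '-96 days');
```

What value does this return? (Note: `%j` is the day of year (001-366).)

179

First apply '-96 days': 2025-10-02 02:05:00 → 2025-06-28 02:05:00.
Day-of-year for 2025-06-28: days since 2025-01-01 inclusive = 179, zero-padded to 179.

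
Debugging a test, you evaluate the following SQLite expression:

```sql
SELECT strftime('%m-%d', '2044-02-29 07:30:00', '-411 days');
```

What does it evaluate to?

01-14

First apply '-411 days': 2044-02-29 07:30:00 → 2043-01-14 07:30:00.
`%m-%d` extracts the month-day: 01-14.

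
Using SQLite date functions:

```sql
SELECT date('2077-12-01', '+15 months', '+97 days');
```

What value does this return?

2079-06-06

Adding +15 months to 2077-12-01 gives 2079-03-01.
Applying '+97 days' to 2079-03-01: counting 97 days forward gives 2079-06-06.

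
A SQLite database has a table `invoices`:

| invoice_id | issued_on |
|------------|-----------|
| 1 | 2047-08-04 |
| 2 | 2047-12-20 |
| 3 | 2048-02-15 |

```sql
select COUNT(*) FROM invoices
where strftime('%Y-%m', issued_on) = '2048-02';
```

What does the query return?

Rows with year-month 2048-02: 2048-02-15 → 1.

1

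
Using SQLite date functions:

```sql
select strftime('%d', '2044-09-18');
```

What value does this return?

18

`%d` extracts the 2-digit day of month: 18.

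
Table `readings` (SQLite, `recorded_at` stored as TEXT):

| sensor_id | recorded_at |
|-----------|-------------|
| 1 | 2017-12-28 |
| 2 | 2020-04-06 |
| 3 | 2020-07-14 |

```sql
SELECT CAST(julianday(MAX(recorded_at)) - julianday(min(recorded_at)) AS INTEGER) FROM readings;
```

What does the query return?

MIN = 2017-12-28, MAX = 2020-07-14.
3 days remain in December 2017 after the 28th (31 − 28).
Full months from January 2018 through June 2020 contribute their day counts.
Then 14 days into July 2020.
Total: 3 + 31 + 28 + 31 + 30 + 31 + 30 + 31 + 31 + 30 + 31 + 30 + 31 + 31 + 28 + 31 + 30 + 31 + 30 + 31 + 31 + 30 + 31 + 30 + 31 + 31 + 29 + 31 + 30 + 31 + 30 + 14 = 929.

929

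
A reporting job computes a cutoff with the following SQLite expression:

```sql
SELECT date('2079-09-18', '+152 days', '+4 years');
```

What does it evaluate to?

2084-02-17

Applying '+152 days' to 2079-09-18: counting 152 days forward gives 2080-02-17.
Adding +4 years to 2080-02-17 gives 2084-02-17.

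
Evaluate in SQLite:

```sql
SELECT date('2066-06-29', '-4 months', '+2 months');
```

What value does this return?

Adding -4 months to 2066-06-29 targets 2066-02-29. February 2066 has only 28 days, so SQLite normalizes the 1-day overflow forward to 2066-03-01.
Adding +2 months to 2066-03-01 gives 2066-05-01.

2066-05-01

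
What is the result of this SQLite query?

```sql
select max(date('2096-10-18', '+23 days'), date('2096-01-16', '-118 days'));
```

2096-11-10

date('2096-10-18', '+23 days') → 2096-11-10.
date('2096-01-16', '-118 days') → 2095-09-20.
Later of the two is 2096-11-10.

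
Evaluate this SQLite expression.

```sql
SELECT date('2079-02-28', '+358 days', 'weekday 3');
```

Applying '+358 days' to 2079-02-28: counting 358 days forward gives 2080-02-21.
`weekday 3` advances to the next Wednesday; 2080-02-21 is already a Wednesday, so it stays at 2080-02-21.

2080-02-21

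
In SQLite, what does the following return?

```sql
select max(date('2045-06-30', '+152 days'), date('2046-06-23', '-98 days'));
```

2046-03-17

date('2045-06-30', '+152 days') → 2045-11-29.
date('2046-06-23', '-98 days') → 2046-03-17.
Later of the two is 2046-03-17.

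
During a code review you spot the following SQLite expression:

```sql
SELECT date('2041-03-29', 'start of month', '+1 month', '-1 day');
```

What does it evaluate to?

`start of month` rewinds 2041-03-29 to 2041-03-01.
Adding +1 month to 2041-03-01 gives 2041-04-01.
Going back 1 day from 2041-04-01 reaches 2041-03-31 (last day of March, 31 days).

2041-03-31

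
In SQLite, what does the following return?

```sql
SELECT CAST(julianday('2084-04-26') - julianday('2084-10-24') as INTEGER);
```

-181

4 days remain in April 2084 after the 26th (30 − 26).
May 2084: 31 days.
June 2084: 30 days.
July 2084: 31 days.
August 2084: 31 days.
September 2084: 30 days.
Then 24 days into October 2084.
Total: 4 + 31 + 30 + 31 + 31 + 30 + 24 = 181.
The subtraction is earlier − later, so the result is −181 → -181.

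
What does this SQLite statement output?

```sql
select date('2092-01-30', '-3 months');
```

Adding -3 months to 2092-01-30 gives 2091-10-30.

2091-10-30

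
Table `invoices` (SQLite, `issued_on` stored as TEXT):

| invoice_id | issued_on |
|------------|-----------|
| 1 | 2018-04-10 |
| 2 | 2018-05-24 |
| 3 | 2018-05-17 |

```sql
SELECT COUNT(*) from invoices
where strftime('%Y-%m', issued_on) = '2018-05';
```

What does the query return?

Rows with year-month 2018-05: 2018-05-24, 2018-05-17 → 2.

2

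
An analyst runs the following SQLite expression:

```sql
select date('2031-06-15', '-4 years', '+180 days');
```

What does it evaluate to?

2027-12-12

Adding -4 years to 2031-06-15 gives 2027-06-15.
Applying '+180 days' to 2027-06-15: counting 180 days forward gives 2027-12-12.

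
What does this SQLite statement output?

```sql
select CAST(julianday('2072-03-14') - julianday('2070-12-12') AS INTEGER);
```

19 days remain in December 2070 after the 12th (31 − 12).
Full months from January 2071 through February 2072 contribute their day counts.
Then 14 days into March 2072.
Total: 19 + 31 + 28 + 31 + 30 + 31 + 30 + 31 + 31 + 30 + 31 + 30 + 31 + 31 + 29 + 14 = 458.

458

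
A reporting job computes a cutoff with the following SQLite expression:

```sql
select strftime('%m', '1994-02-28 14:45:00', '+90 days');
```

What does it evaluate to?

First apply '+90 days': 1994-02-28 14:45:00 → 1994-05-29 14:45:00.
`%m` extracts the 2-digit month (01-12): 05.

05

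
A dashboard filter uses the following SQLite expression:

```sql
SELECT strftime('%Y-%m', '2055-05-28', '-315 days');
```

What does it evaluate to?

First apply '-315 days': 2055-05-28 → 2054-07-17.
`%Y-%m` extracts the year-month: 2054-07.

2054-07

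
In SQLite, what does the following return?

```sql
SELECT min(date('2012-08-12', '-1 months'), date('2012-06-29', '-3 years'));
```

2009-06-29

date('2012-08-12', '-1 months') → 2012-07-12.
date('2012-06-29', '-3 years') → 2009-06-29.
Earlier of the two is 2009-06-29.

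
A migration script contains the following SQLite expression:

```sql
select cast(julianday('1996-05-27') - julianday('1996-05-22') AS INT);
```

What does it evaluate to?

Both dates are in May 1996: 27 − 22 = 5.

5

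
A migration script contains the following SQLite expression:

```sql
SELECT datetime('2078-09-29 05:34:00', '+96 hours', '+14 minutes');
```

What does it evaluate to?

2078-10-03 05:48:00

+96 hours from 2078-09-29 05:34:00 is 2078-10-03 05:34:00 (crosses midnight).
+14 minutes from 2078-10-03 05:34:00 is 2078-10-03 05:48:00.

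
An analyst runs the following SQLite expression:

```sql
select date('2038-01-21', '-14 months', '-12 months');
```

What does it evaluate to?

2035-11-21

Adding -14 months to 2038-01-21 gives 2036-11-21.
Adding -12 months to 2036-11-21 gives 2035-11-21.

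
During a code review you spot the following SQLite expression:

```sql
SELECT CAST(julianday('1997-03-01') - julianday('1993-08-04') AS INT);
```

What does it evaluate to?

27 days remain in August 1993 after the 4th (31 − 4).
Full months from September 1993 through February 1997 contribute their day counts.
Then 1 day into March 1997.
Total: 27 + 30 + 31 + 30 + 31 + 31 + 28 + 31 + 30 + 31 + 30 + 31 + 31 + 30 + 31 + 30 + 31 + 31 + 28 + 31 + 30 + 31 + 30 + 31 + 31 + 30 + 31 + 30 + 31 + 31 + 29 + 31 + 30 + 31 + 30 + 31 + 31 + 30 + 31 + 30 + 31 + 31 + 28 + 1 = 1305.

1305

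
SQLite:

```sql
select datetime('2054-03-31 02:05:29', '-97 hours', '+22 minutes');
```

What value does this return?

-97 hours from 2054-03-31 02:05:29 is 2054-03-27 01:05:29 (crosses midnight).
+22 minutes from 2054-03-27 01:05:29 is 2054-03-27 01:27:29.

2054-03-27 01:27:29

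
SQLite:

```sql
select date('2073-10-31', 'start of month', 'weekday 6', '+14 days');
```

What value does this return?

2073-10-21

`start of month` rewinds 2073-10-31 to 2073-10-01.
`weekday 6` advances to the next Saturday; 2073-10-01 is a Sunday, so it moves forward to 2073-10-07.
Advancing 14 more days within October lands on 2073-10-21.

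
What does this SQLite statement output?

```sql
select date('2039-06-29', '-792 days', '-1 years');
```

Applying '-792 days' to 2039-06-29: counting 792 days back gives 2037-04-28.
Adding -1 year to 2037-04-28 gives 2036-04-28.

2036-04-28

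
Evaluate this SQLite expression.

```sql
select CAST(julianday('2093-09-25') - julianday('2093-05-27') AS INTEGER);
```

121

4 days remain in May 2093 after the 27th (31 − 27).
June 2093: 30 days.
July 2093: 31 days.
August 2093: 31 days.
Then 25 days into September 2093.
Total: 4 + 30 + 31 + 31 + 25 = 121.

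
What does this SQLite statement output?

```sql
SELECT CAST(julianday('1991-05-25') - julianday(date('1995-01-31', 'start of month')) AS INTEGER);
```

`start of month` rewinds 1995-01-31 to 1995-01-01.
6 days remain in May 1991 after the 25th (31 − 25).
Full months from June 1991 through December 1994 contribute their day counts.
Then 1 day into January 1995.
Total: 6 + 30 + 31 + 31 + 30 + 31 + 30 + 31 + 31 + 29 + 31 + 30 + 31 + 30 + 31 + 31 + 30 + 31 + 30 + 31 + 31 + 28 + 31 + 30 + 31 + 30 + 31 + 31 + 30 + 31 + 30 + 31 + 31 + 28 + 31 + 30 + 31 + 30 + 31 + 31 + 30 + 31 + 30 + 31 + 1 = 1317.
The subtraction is earlier − later, so the result is −1317 → -1317.

-1317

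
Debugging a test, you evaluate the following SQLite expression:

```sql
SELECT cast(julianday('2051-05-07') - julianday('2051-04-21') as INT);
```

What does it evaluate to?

16

9 days remain in April 2051 after the 21st (30 − 21).
Then 7 days into May 2051.
Total: 9 + 7 = 16.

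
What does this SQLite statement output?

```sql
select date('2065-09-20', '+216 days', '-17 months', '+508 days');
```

2066-04-16

Applying '+216 days' to 2065-09-20: counting 216 days forward gives 2066-04-24.
Adding -17 months to 2066-04-24 gives 2064-11-24.
Applying '+508 days' to 2064-11-24: counting 508 days forward gives 2066-04-16.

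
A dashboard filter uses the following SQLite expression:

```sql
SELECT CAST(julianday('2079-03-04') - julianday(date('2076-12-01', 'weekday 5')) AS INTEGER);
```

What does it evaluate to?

820

`weekday 5` advances to the next Friday; 2076-12-01 is a Tuesday, so it moves forward to 2076-12-04.
27 days remain in December 2076 after the 4th (31 − 4).
Full months from January 2077 through February 2079 contribute their day counts.
Then 4 days into March 2079.
Total: 27 + 31 + 28 + 31 + 30 + 31 + 30 + 31 + 31 + 30 + 31 + 30 + 31 + 31 + 28 + 31 + 30 + 31 + 30 + 31 + 31 + 30 + 31 + 30 + 31 + 31 + 28 + 4 = 820.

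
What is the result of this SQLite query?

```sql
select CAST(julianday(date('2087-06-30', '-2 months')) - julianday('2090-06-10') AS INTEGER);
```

-1137

Adding -2 months to 2087-06-30 gives 2087-04-30.
0 days remain in April 2087 after the 30th (30 − 30).
Full months from May 2087 through May 2090 contribute their day counts.
Then 10 days into June 2090.
Total: 0 + 31 + 30 + 31 + 31 + 30 + 31 + 30 + 31 + 31 + 29 + 31 + 30 + 31 + 30 + 31 + 31 + 30 + 31 + 30 + 31 + 31 + 28 + 31 + 30 + 31 + 30 + 31 + 31 + 30 + 31 + 30 + 31 + 31 + 28 + 31 + 30 + 31 + 10 = 1137.
The subtraction is earlier − later, so the result is −1137 → -1137.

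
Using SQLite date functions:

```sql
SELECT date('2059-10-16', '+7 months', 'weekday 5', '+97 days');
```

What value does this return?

2060-08-26

Adding +7 months to 2059-10-16 gives 2060-05-16.
`weekday 5` advances to the next Friday; 2060-05-16 is a Sunday, so it moves forward to 2060-05-21.
Applying '+97 days' to 2060-05-21: counting 97 days forward gives 2060-08-26.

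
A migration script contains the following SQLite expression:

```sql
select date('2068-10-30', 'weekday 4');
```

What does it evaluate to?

2068-11-01

`weekday 4` advances to the next Thursday; 2068-10-30 is a Tuesday, so it moves forward to 2068-11-01.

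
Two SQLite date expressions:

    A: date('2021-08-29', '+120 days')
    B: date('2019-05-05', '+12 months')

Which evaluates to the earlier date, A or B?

A = 2021-12-27.
B = 2020-05-05.
B is earlier.

B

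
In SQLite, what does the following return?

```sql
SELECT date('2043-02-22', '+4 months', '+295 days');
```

Adding +4 months to 2043-02-22 gives 2043-06-22.
Applying '+295 days' to 2043-06-22: counting 295 days forward gives 2044-04-12.

2044-04-12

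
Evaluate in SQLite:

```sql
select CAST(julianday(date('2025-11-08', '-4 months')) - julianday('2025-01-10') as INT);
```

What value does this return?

179

Adding -4 months to 2025-11-08 gives 2025-07-08.
21 days remain in January 2025 after the 10th (31 − 10).
February 2025: 28 days.
March 2025: 31 days.
April 2025: 30 days.
May 2025: 31 days.
June 2025: 30 days.
Then 8 days into July 2025.
Total: 21 + 28 + 31 + 30 + 31 + 30 + 8 = 179.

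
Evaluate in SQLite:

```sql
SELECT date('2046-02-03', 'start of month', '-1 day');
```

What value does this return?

`start of month` rewinds 2046-02-03 to 2046-02-01.
Going back 1 day from 2046-02-01 reaches 2046-01-31 (last day of January, 31 days).

2046-01-31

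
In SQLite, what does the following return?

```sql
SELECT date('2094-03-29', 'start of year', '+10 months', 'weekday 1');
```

`start of year` rewinds 2094-03-29 to 2094-01-01.
Adding +10 months to 2094-01-01 gives 2094-11-01.
`weekday 1` advances to the next Monday; 2094-11-01 is already a Monday, so it stays at 2094-11-01.

2094-11-01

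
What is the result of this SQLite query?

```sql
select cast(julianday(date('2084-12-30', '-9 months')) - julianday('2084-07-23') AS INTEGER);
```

Adding -9 months to 2084-12-30 gives 2084-03-30.
1 day remains in March 2084 after the 30th (31 − 30).
April 2084: 30 days.
May 2084: 31 days.
June 2084: 30 days.
Then 23 days into July 2084.
Total: 1 + 30 + 31 + 30 + 23 = 115.
The subtraction is earlier − later, so the result is −115 → -115.

-115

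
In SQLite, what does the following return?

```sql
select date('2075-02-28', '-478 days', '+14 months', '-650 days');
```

Applying '-478 days' to 2075-02-28: counting 478 days back gives 2073-11-07.
Adding +14 months to 2073-11-07 gives 2075-01-07.
Applying '-650 days' to 2075-01-07: counting 650 days back gives 2073-03-28.

2073-03-28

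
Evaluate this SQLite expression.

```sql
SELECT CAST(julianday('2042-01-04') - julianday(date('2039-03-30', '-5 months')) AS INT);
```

Adding -5 months to 2039-03-30 gives 2038-10-30.
1 day remains in October 2038 after the 30th (31 − 30).
Full months from November 2038 through December 2041 contribute their day counts.
Then 4 days into January 2042.
Total: 1 + 30 + 31 + 31 + 28 + 31 + 30 + 31 + 30 + 31 + 31 + 30 + 31 + 30 + 31 + 31 + 29 + 31 + 30 + 31 + 30 + 31 + 31 + 30 + 31 + 30 + 31 + 31 + 28 + 31 + 30 + 31 + 30 + 31 + 31 + 30 + 31 + 30 + 31 + 4 = 1162.

1162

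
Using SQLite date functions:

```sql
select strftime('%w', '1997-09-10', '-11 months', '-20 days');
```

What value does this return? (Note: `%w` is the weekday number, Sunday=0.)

First apply '-11 months', '-20 days': 1997-09-10 → 1996-09-20.
1996-09-20 is a Friday; with Sunday=0 that is 5.

5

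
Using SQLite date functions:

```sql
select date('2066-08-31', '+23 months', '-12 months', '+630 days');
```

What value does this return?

Adding +23 months to 2066-08-31 gives 2068-07-31.
Adding -12 months to 2068-07-31 gives 2067-07-31.
Applying '+630 days' to 2067-07-31: counting 630 days forward gives 2069-04-21.

2069-04-21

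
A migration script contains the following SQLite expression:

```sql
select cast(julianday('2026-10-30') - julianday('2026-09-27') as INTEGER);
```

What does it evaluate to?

3 days remain in September 2026 after the 27th (30 − 27).
Then 30 days into October 2026.
Total: 3 + 30 = 33.

33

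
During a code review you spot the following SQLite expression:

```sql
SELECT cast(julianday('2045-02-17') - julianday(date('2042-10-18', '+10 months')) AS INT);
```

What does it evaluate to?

Adding +10 months to 2042-10-18 gives 2043-08-18.
13 days remain in August 2043 after the 18th (31 − 18).
Full months from September 2043 through January 2045 contribute their day counts.
Then 17 days into February 2045.
Total: 13 + 30 + 31 + 30 + 31 + 31 + 29 + 31 + 30 + 31 + 30 + 31 + 31 + 30 + 31 + 30 + 31 + 31 + 17 = 549.

549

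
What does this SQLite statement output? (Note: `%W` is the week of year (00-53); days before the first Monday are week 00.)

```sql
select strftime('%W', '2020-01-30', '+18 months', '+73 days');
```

41

First apply '+18 months', '+73 days': 2020-01-30 → 2021-10-11.
2021-10-11 is a Monday. SQLite's %W counts Mondays since the year started; the result is 41.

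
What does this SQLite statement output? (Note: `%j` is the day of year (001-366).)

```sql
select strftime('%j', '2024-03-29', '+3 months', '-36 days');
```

First apply '+3 months', '-36 days': 2024-03-29 → 2024-05-24.
Day-of-year for 2024-05-24: days since 2024-01-01 inclusive = 145, zero-padded to 145.

145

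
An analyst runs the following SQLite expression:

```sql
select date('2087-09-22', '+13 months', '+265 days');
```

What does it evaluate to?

2089-07-14

Adding +13 months to 2087-09-22 gives 2088-10-22.
Applying '+265 days' to 2088-10-22: counting 265 days forward gives 2089-07-14.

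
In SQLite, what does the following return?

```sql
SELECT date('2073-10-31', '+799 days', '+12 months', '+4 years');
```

2081-01-08

Applying '+799 days' to 2073-10-31: counting 799 days forward gives 2076-01-08.
Adding +12 months to 2076-01-08 gives 2077-01-08.
Adding +4 years to 2077-01-08 gives 2081-01-08.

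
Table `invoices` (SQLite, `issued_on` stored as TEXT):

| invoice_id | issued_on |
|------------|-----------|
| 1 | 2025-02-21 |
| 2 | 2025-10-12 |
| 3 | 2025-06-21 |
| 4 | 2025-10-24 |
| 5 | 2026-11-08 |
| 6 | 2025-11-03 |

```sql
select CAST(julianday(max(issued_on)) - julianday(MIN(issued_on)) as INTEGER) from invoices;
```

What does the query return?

MIN = 2025-02-21, MAX = 2026-11-08.
7 days remain in February 2025 after the 21st (28 − 21).
Full months from March 2025 through October 2026 contribute their day counts.
Then 8 days into November 2026.
Total: 7 + 31 + 30 + 31 + 30 + 31 + 31 + 30 + 31 + 30 + 31 + 31 + 28 + 31 + 30 + 31 + 30 + 31 + 31 + 30 + 31 + 8 = 625.

625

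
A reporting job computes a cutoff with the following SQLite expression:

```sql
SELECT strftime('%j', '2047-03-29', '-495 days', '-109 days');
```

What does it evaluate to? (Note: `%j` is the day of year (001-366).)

First apply '-495 days', '-109 days': 2047-03-29 → 2045-08-02.
Day-of-year for 2045-08-02: days since 2045-01-01 inclusive = 214, zero-padded to 214.

214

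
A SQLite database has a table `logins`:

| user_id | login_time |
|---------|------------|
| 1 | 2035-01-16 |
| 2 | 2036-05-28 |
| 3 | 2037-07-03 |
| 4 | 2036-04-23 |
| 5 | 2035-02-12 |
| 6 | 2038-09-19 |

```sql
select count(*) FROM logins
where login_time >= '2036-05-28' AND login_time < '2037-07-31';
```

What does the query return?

2

Rows in [2036-05-28, 2037-07-31): 2036-05-28, 2037-07-03 → 2 rows.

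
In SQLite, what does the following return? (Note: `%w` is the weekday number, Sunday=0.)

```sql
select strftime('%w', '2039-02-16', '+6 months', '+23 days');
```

First apply '+6 months', '+23 days': 2039-02-16 → 2039-09-08.
2039-09-08 is a Thursday; with Sunday=0 that is 4.

4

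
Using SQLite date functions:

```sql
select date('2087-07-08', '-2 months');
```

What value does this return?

Adding -2 months to 2087-07-08 gives 2087-05-08.

2087-05-08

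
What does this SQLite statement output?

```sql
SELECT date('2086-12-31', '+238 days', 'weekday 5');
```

2087-08-29

Applying '+238 days' to 2086-12-31: counting 238 days forward gives 2087-08-26.
`weekday 5` advances to the next Friday; 2087-08-26 is a Tuesday, so it moves forward to 2087-08-29.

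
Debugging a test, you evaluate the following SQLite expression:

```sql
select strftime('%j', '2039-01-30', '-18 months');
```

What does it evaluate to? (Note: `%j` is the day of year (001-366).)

211

First apply '-18 months': 2039-01-30 → 2037-07-30.
Day-of-year for 2037-07-30: days since 2037-01-01 inclusive = 211, zero-padded to 211.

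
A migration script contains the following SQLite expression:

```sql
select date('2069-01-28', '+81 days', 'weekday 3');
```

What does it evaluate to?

Applying '+81 days' to 2069-01-28: counting 81 days forward gives 2069-04-19.
`weekday 3` advances to the next Wednesday; 2069-04-19 is a Friday, so it moves forward to 2069-04-24.

2069-04-24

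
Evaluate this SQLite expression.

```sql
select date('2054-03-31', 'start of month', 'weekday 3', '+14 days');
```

`start of month` rewinds 2054-03-31 to 2054-03-01.
`weekday 3` advances to the next Wednesday; 2054-03-01 is a Sunday, so it moves forward to 2054-03-04.
Advancing 14 more days within March lands on 2054-03-18.

2054-03-18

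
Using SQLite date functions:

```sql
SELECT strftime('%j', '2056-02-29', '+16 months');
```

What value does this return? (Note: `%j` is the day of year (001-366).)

First apply '+16 months': 2056-02-29 → 2057-06-29.
Day-of-year for 2057-06-29: days since 2057-01-01 inclusive = 180, zero-padded to 180.

180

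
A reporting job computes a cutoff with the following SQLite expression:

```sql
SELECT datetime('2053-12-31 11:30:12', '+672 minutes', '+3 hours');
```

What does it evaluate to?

2054-01-01 01:42:12

672 minutes = 11h 12m; +672 minutes from 2053-12-31 11:30:12 is 2053-12-31 22:42:12.
+3 hours from 2053-12-31 22:42:12 is 2054-01-01 01:42:12 (crosses midnight).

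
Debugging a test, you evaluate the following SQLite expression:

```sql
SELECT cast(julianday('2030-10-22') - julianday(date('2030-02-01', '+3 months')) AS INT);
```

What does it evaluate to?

174

Adding +3 months to 2030-02-01 gives 2030-05-01.
30 days remain in May 2030 after the 1st (31 − 1).
June 2030: 30 days.
July 2030: 31 days.
August 2030: 31 days.
September 2030: 30 days.
Then 22 days into October 2030.
Total: 30 + 30 + 31 + 31 + 30 + 22 = 174.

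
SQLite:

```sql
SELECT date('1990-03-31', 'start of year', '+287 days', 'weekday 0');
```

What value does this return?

1990-10-21

`start of year` rewinds 1990-03-31 to 1990-01-01.
Applying '+287 days' to 1990-01-01: counting 287 days forward gives 1990-10-15.
`weekday 0` advances to the next Sunday; 1990-10-15 is a Monday, so it moves forward to 1990-10-21.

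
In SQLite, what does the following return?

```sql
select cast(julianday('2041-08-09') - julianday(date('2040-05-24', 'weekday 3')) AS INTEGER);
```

436

`weekday 3` advances to the next Wednesday; 2040-05-24 is a Thursday, so it moves forward to 2040-05-30.
1 day remains in May 2040 after the 30th (31 − 30).
Full months from June 2040 through July 2041 contribute their day counts.
Then 9 days into August 2041.
Total: 1 + 30 + 31 + 31 + 30 + 31 + 30 + 31 + 31 + 28 + 31 + 30 + 31 + 30 + 31 + 9 = 436.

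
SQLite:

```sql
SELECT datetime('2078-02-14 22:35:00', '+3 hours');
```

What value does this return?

+3 hours from 2078-02-14 22:35:00 is 2078-02-15 01:35:00 (crosses midnight).

2078-02-15 01:35:00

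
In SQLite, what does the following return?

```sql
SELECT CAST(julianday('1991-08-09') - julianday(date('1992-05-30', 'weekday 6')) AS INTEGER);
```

`weekday 6` advances to the next Saturday; 1992-05-30 is already a Saturday, so it stays at 1992-05-30.
22 days remain in August 1991 after the 9th (31 − 9).
Full months from September 1991 through April 1992 contribute their day counts.
Then 30 days into May 1992.
Total: 22 + 30 + 31 + 30 + 31 + 31 + 29 + 31 + 30 + 30 = 295.
The subtraction is earlier − later, so the result is −295 → -295.

-295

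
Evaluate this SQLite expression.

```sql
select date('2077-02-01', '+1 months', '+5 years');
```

2082-03-01

Adding +1 month to 2077-02-01 gives 2077-03-01.
Adding +5 years to 2077-03-01 gives 2082-03-01.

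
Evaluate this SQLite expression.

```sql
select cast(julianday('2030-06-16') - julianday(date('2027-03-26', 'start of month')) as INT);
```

`start of month` rewinds 2027-03-26 to 2027-03-01.
30 days remain in March 2027 after the 1st (31 − 1).
Full months from April 2027 through May 2030 contribute their day counts.
Then 16 days into June 2030.
Total: 30 + 30 + 31 + 30 + 31 + 31 + 30 + 31 + 30 + 31 + 31 + 29 + 31 + 30 + 31 + 30 + 31 + 31 + 30 + 31 + 30 + 31 + 31 + 28 + 31 + 30 + 31 + 30 + 31 + 31 + 30 + 31 + 30 + 31 + 31 + 28 + 31 + 30 + 31 + 16 = 1203.

1203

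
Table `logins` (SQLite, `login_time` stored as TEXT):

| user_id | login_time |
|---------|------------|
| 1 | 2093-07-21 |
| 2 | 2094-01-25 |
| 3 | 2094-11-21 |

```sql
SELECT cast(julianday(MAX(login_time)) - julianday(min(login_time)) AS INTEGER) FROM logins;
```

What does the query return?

MIN = 2093-07-21, MAX = 2094-11-21.
10 days remain in July 2093 after the 21st (31 − 21).
Full months from August 2093 through October 2094 contribute their day counts.
Then 21 days into November 2094.
Total: 10 + 31 + 30 + 31 + 30 + 31 + 31 + 28 + 31 + 30 + 31 + 30 + 31 + 31 + 30 + 31 + 21 = 488.

488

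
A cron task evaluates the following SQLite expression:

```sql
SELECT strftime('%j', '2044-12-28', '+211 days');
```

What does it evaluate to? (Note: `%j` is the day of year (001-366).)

First apply '+211 days': 2044-12-28 → 2045-07-27.
Day-of-year for 2045-07-27: days since 2045-01-01 inclusive = 208, zero-padded to 208.

208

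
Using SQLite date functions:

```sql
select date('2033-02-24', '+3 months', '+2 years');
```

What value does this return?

2035-05-24

Adding +3 months to 2033-02-24 gives 2033-05-24.
Adding +2 years to 2033-05-24 gives 2035-05-24.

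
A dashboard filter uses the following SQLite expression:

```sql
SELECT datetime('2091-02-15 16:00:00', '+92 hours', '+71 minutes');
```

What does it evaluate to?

+92 hours from 2091-02-15 16:00:00 is 2091-02-19 12:00:00 (crosses midnight).
71 minutes = 1h 11m; +71 minutes from 2091-02-19 12:00:00 is 2091-02-19 13:11:00.

2091-02-19 13:11:00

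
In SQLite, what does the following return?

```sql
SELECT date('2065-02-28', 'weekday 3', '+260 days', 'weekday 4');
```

`weekday 3` advances to the next Wednesday; 2065-02-28 is a Saturday, so it moves forward to 2065-03-04.
Applying '+260 days' to 2065-03-04: counting 260 days forward gives 2065-11-19.
`weekday 4` advances to the next Thursday; 2065-11-19 is already a Thursday, so it stays at 2065-11-19.

2065-11-19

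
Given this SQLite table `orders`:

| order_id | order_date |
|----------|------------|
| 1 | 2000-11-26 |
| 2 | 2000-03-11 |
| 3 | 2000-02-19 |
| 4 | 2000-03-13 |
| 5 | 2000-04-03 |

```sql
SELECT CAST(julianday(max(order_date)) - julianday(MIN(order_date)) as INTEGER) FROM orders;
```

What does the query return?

MIN = 2000-02-19, MAX = 2000-11-26.
10 days remain in February 2000 after the 19th (29 − 19).
Full months from March 2000 through October 2000 contribute their day counts.
Then 26 days into November 2000.
Total: 10 + 31 + 30 + 31 + 30 + 31 + 31 + 30 + 31 + 26 = 281.

281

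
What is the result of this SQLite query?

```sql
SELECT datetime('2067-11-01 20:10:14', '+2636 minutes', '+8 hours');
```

2636 minutes = 43h 56m; +2636 minutes from 2067-11-01 20:10:14 is 2067-11-03 16:06:14 (crosses midnight).
+8 hours from 2067-11-03 16:06:14 is 2067-11-04 00:06:14 (crosses midnight).

2067-11-04 00:06:14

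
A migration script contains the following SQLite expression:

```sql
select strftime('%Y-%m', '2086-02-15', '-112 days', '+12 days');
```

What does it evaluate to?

2085-11

First apply '-112 days', '+12 days': 2086-02-15 → 2085-11-07.
`%Y-%m` extracts the year-month: 2085-11.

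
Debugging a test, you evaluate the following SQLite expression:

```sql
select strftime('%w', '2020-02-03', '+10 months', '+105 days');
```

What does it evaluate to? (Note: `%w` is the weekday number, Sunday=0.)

First apply '+10 months', '+105 days': 2020-02-03 → 2021-03-18.
2021-03-18 is a Thursday; with Sunday=0 that is 4.

4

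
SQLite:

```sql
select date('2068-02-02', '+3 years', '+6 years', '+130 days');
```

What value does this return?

2077-06-12

Adding +3 years to 2068-02-02 gives 2071-02-02.
Adding +6 years to 2071-02-02 gives 2077-02-02.
Applying '+130 days' to 2077-02-02: counting 130 days forward gives 2077-06-12.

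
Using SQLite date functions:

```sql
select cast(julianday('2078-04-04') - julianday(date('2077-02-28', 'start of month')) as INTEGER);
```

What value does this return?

`start of month` rewinds 2077-02-28 to 2077-02-01.
27 days remain in February 2077 after the 1st (28 − 1).
Full months from March 2077 through March 2078 contribute their day counts.
Then 4 days into April 2078.
Total: 27 + 31 + 30 + 31 + 30 + 31 + 31 + 30 + 31 + 30 + 31 + 31 + 28 + 31 + 4 = 427.

427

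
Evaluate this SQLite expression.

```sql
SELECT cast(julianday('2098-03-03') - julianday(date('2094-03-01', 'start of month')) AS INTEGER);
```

`start of month` rewinds 2094-03-01 to 2094-03-01.
30 days remain in March 2094 after the 1st (31 − 1).
Full months from April 2094 through February 2098 contribute their day counts.
Then 3 days into March 2098.
Total: 30 + 30 + 31 + 30 + 31 + 31 + 30 + 31 + 30 + 31 + 31 + 28 + 31 + 30 + 31 + 30 + 31 + 31 + 30 + 31 + 30 + 31 + 31 + 29 + 31 + 30 + 31 + 30 + 31 + 31 + 30 + 31 + 30 + 31 + 31 + 28 + 31 + 30 + 31 + 30 + 31 + 31 + 30 + 31 + 30 + 31 + 31 + 28 + 3 = 1463.

1463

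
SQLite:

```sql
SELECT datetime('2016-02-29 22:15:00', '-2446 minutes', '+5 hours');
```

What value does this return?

2446 minutes = 40h 46m; -2446 minutes from 2016-02-29 22:15:00 is 2016-02-28 05:29:00 (crosses midnight).
+5 hours from 2016-02-28 05:29:00 is 2016-02-28 10:29:00.

2016-02-28 10:29:00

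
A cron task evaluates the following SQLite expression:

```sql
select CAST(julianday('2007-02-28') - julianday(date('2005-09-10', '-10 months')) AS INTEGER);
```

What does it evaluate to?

Adding -10 months to 2005-09-10 gives 2004-11-10.
20 days remain in November 2004 after the 10th (30 − 10).
Full months from December 2004 through January 2007 contribute their day counts.
Then 28 days into February 2007.
Total: 20 + 31 + 31 + 28 + 31 + 30 + 31 + 30 + 31 + 31 + 30 + 31 + 30 + 31 + 31 + 28 + 31 + 30 + 31 + 30 + 31 + 31 + 30 + 31 + 30 + 31 + 31 + 28 = 840.

840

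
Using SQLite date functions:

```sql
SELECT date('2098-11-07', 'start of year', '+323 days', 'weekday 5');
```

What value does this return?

2098-11-21

`start of year` rewinds 2098-11-07 to 2098-01-01.
Applying '+323 days' to 2098-01-01: counting 323 days forward gives 2098-11-20.
`weekday 5` advances to the next Friday; 2098-11-20 is a Thursday, so it moves forward to 2098-11-21.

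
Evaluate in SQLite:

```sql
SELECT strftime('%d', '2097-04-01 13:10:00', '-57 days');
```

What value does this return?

03

First apply '-57 days': 2097-04-01 13:10:00 → 2097-02-03 13:10:00.
`%d` extracts the 2-digit day of month: 03.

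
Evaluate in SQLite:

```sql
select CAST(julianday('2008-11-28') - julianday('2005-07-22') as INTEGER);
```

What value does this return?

9 days remain in July 2005 after the 22nd (31 − 22).
Full months from August 2005 through October 2008 contribute their day counts.
Then 28 days into November 2008.
Total: 9 + 31 + 30 + 31 + 30 + 31 + 31 + 28 + 31 + 30 + 31 + 30 + 31 + 31 + 30 + 31 + 30 + 31 + 31 + 28 + 31 + 30 + 31 + 30 + 31 + 31 + 30 + 31 + 30 + 31 + 31 + 29 + 31 + 30 + 31 + 30 + 31 + 31 + 30 + 31 + 28 = 1225.

1225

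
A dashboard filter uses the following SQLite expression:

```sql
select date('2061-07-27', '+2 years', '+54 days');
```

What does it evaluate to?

2063-09-19

Adding +2 years to 2061-07-27 gives 2063-07-27.
Applying '+54 days' to 2063-07-27: counting 54 days forward gives 2063-09-19.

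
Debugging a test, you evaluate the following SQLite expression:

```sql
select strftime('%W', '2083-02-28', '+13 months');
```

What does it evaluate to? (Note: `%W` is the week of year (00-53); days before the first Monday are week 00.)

First apply '+13 months': 2083-02-28 → 2084-03-28.
2084-03-28 is a Tuesday. SQLite's %W counts Mondays since the year started; the result is 13.

13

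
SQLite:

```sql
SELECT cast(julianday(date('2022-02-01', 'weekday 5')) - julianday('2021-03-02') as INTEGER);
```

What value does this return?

339

`weekday 5` advances to the next Friday; 2022-02-01 is a Tuesday, so it moves forward to 2022-02-04.
29 days remain in March 2021 after the 2nd (31 − 2).
Full months from April 2021 through January 2022 contribute their day counts.
Then 4 days into February 2022.
Total: 29 + 30 + 31 + 30 + 31 + 31 + 30 + 31 + 30 + 31 + 31 + 4 = 339.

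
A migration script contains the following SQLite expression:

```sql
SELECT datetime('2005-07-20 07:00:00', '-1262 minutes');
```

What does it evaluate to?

2005-07-19 09:58:00

1262 minutes = 21h 2m; -1262 minutes from 2005-07-20 07:00:00 is 2005-07-19 09:58:00 (crosses midnight).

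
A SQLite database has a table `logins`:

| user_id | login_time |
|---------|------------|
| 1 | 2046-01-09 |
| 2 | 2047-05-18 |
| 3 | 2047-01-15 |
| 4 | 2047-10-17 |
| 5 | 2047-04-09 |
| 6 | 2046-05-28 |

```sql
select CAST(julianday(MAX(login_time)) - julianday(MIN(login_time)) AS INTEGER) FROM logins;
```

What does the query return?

646

MIN = 2046-01-09, MAX = 2047-10-17.
22 days remain in January 2046 after the 9th (31 − 9).
Full months from February 2046 through September 2047 contribute their day counts.
Then 17 days into October 2047.
Total: 22 + 28 + 31 + 30 + 31 + 30 + 31 + 31 + 30 + 31 + 30 + 31 + 31 + 28 + 31 + 30 + 31 + 30 + 31 + 31 + 30 + 17 = 646.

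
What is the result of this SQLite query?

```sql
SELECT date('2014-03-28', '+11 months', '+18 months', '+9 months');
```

2017-05-28

Adding +11 months to 2014-03-28 gives 2015-02-28.
Adding +18 months to 2015-02-28 gives 2016-08-28.
Adding +9 months to 2016-08-28 gives 2017-05-28.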